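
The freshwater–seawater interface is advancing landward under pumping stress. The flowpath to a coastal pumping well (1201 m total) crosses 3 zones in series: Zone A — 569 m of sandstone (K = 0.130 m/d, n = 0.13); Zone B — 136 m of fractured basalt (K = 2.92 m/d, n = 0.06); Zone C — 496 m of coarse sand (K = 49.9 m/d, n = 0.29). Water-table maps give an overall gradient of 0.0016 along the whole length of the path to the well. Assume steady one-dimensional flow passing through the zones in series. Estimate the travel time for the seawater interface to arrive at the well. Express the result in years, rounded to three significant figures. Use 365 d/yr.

1430 years

Steady 1-D flow in series ⇒ the Darcy flux q is identical in every zone and the zone head losses add (resistances L/K in series).
Σ(L/K) = 569/0.130 + 136/2.92 + 496/49.9 = 4377 + 46.58 + 9.940 = 4433 d
K_eq = L_total / Σ(L/K) = 1201 / 4433 = 0.2709 m/d
q = K_eq · i = 0.2709 × 0.0016 = 4.334e-4 m/d (same in every zone)
Zone A: v = q/n = 4.334e-4/0.13 = 0.003334 m/d → t_A = 569/0.003334 = 170700 d
Zone B: v = q/n = 4.334e-4/0.06 = 0.007224 m/d → t_B = 136/0.007224 = 18830 d
Zone C: v = q/n = 4.334e-4/0.29 = 0.001495 m/d → t_C = 496/0.001495 = 331900 d
Total t = 170700 + 18830 + 331900 = 521300 d
   = 521300 / 365 = 1430 yr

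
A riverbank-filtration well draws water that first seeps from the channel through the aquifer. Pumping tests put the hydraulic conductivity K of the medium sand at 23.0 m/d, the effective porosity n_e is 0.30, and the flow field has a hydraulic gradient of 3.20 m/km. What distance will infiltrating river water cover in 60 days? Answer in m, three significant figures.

q = Ki = 23.0 × 0.0032 = 0.07360 m/d
Seepage velocity v = q / n = 0.07360 / 0.30 = 0.2453 m/d
L = v × T = 0.2453 × 60 = 14.72 m

14.7 m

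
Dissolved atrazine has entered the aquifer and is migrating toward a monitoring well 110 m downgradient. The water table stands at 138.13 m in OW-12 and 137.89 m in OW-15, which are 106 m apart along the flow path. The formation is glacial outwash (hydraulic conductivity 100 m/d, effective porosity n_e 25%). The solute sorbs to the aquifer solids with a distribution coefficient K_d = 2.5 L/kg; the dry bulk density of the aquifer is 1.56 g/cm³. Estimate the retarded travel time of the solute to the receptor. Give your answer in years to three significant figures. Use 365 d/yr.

5.52 years

Hydraulic gradient i = (138.13 − 137.89) / 106 = 0.24 / 106 = 0.002264
Darcy flux q = K·i = 100 × 0.002264 = 0.2264 m/d
Seepage velocity v = q / n = 0.2264 / 0.25 = 0.9057 m/d
Retardation R = 1 + ρ_b·K_d/n = 1 + 1.56×2.5/0.25 = 16.60
Contaminant velocity v_c = v/R = 0.9057/16.60 = 0.05456 m/d
t = L/v_c = 110/0.05456 = 2016 d
   = 2016/365 = 5.52 yr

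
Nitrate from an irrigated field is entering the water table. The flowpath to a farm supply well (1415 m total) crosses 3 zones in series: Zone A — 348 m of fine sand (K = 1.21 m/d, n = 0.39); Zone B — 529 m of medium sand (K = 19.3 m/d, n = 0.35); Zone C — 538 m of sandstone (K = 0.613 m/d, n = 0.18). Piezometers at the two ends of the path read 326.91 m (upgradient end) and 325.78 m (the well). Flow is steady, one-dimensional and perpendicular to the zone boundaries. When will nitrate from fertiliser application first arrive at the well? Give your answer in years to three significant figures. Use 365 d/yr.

Total head drop ΔH = 326.91 − 325.78 = 1.13 m
Continuity: the same q passes through each zone, so ΔH = q·Σ(L_j/K_j) — the zones act as resistances in series.
Σ(L/K) = 348/1.21 + 529/19.3 + 538/0.613 = 287.6 + 27.41 + 877.7 = 1193 d
q = ΔH / Σ(L/K) = 1.13 / 1193 = 9.475e-4 m/d (same in every zone)
Zone A: v = q/n = 9.475e-4/0.39 = 0.002429 m/d → t_A = 348/0.002429 = 143200 d
Zone B: v = q/n = 9.475e-4/0.35 = 0.002707 m/d → t_B = 529/0.002707 = 195400 d
Zone C: v = q/n = 9.475e-4/0.18 = 0.005264 m/d → t_C = 538/0.005264 = 102200 d
Total t = 143200 + 195400 + 102200 = 440900 d
   = 440900 / 365 = 1210 yr

1210 years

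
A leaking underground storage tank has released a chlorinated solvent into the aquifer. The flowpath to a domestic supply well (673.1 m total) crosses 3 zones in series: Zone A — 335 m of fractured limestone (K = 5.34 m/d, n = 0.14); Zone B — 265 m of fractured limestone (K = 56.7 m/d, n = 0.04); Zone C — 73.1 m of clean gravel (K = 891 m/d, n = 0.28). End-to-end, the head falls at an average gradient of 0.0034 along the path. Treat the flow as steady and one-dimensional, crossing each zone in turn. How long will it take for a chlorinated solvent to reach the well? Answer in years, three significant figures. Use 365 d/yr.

Steady 1-D flow in series ⇒ the Darcy flux q is identical in every zone and the zone head losses add (resistances L/K in series).
Σ(L/K) = 335/5.34 + 265/56.7 + 73.1/891 = 62.73 + 4.674 + 0.08204 = 67.49 d
K_eq = L_total / Σ(L/K) = 673.1 / 67.49 = 9.973 m/d
q = K_eq · i = 9.973 × 0.0034 = 0.03391 m/d (same in every zone)
Zone A: v = q/n = 0.03391/0.14 = 0.2422 m/d → t_A = 335/0.2422 = 1383 d
Zone B: v = q/n = 0.03391/0.04 = 0.8477 m/d → t_B = 265/0.8477 = 312.6 d
Zone C: v = q/n = 0.03391/0.28 = 0.1211 m/d → t_C = 73.1/0.1211 = 603.6 d
Total t = 1383 + 312.6 + 603.6 = 2299 d
   = 2299 / 365 = 6.30 yr

6.30 years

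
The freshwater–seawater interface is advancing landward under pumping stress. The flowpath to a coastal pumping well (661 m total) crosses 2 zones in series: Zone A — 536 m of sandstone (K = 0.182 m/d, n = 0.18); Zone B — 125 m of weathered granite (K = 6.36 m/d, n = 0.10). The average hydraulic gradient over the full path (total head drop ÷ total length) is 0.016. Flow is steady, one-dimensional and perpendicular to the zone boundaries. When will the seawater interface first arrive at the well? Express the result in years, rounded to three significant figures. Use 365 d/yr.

Continuity: the same q passes through each zone, so ΔH = q·Σ(L_j/K_j) — the zones act as resistances in series.
Σ(L/K) = 536/0.182 + 125/6.36 = 2945 + 19.65 = 2965 d
K_eq = L_total / Σ(L/K) = 661 / 2965 = 0.2230 m/d
q = K_eq · i = 0.2230 × 0.016 = 0.003567 m/d (same in every zone)
Zone A: v = q/n = 0.003567/0.18 = 0.01982 m/d → t_A = 536/0.01982 = 27050 d
Zone B: v = q/n = 0.003567/0.10 = 0.03567 m/d → t_B = 125/0.03567 = 3504 d
Total t = 27050 + 3504 = 30550 d
   = 30550 / 365 = 83.7 yr

83.7 years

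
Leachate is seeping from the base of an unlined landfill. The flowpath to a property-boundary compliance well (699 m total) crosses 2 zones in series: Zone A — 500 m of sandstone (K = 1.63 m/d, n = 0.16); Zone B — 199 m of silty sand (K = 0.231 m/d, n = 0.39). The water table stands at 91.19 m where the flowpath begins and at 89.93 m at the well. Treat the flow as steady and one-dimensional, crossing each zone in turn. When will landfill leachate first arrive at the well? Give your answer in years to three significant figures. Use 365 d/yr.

400 years

Total head drop ΔH = 91.19 − 89.93 = 1.26 m
Steady 1-D flow in series ⇒ the Darcy flux q is identical in every zone and the zone head losses add (resistances L/K in series).
Σ(L/K) = 500/1.63 + 199/0.231 = 306.7 + 861.5 = 1168 d
q = ΔH / Σ(L/K) = 1.26 / 1168 = 0.001079 m/d (same in every zone)
Zone A: v = q/n = 0.001079/0.16 = 0.006741 m/d → t_A = 500/0.006741 = 74170 d
Zone B: v = q/n = 0.001079/0.39 = 0.002766 m/d → t_B = 199/0.002766 = 71960 d
Total t = 74170 + 71960 = 146100 d
   = 146100 / 365 = 400 yr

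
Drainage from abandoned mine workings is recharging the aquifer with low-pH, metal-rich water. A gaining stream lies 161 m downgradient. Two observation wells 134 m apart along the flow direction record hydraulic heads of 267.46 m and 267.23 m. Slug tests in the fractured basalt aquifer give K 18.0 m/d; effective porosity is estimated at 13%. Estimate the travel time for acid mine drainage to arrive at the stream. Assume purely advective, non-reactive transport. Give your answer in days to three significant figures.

677 days

Hydraulic gradient i = (267.46 − 267.23) / 134 = 0.23 / 134 = 0.001716
Darcy flux q = K·i = 18.0 × 0.001716 = 0.03090 m/d
Average linear velocity = 0.03090 / 0.13 = 0.2377 m/d
t = L / v = 161 / 0.2377 = 677.4 d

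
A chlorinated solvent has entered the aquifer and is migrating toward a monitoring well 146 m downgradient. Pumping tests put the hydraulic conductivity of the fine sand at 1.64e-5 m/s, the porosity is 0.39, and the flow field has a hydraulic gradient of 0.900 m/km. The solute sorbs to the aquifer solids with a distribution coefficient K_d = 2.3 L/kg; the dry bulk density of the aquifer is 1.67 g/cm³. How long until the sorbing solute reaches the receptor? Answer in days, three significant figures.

484000 days

K = 1.64e-5 m/s × 86400 s/d = 1.417 m/d
q = Ki = 1.417 × 9.0e-4 = 0.001275 m/d
v = Ki/n = 1.417·9.0e-4/0.39 = 0.003270 m/d
Retardation R = 1 + ρ_b·K_d/n = 1 + 1.67×2.3/0.39 = 10.85
Contaminant velocity v_c = v/R = 0.003270/10.85 = 3.014e-4 m/d
t = L/v_c = 146/3.014e-4 = 484400 d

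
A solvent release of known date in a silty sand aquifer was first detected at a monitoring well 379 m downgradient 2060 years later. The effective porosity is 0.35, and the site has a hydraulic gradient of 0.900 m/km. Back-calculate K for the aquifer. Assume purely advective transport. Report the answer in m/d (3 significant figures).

0.196 m/d

t = 2060 years = 751900 d
v = L / t = 379 / 751900 = 5.041e-4 m/d
K = v · n / i = 5.041e-4 × 0.35 / 9.0e-4 = 0.196 m/d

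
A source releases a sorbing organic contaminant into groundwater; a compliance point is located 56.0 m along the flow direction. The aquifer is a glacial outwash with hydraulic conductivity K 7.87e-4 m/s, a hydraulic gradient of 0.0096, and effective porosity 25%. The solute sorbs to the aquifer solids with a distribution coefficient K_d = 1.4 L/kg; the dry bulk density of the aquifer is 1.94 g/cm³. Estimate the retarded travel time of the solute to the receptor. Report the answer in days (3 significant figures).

K = 7.87e-4 m/s × 86400 s/d = 68.00 m/d
Darcy flux q = K·i = 68.00 × 0.0096 = 0.6528 m/d
v_s = q/n_e = 0.6528/0.25 = 2.611 m/d
Retardation R = 1 + ρ_b·K_d/n = 1 + 1.94×1.4/0.25 = 11.86
Contaminant velocity v_c = v/R = 2.611/11.86 = 0.2201 m/d
t = L/v_c = 56.0/0.2201 = 254.4 d

254 days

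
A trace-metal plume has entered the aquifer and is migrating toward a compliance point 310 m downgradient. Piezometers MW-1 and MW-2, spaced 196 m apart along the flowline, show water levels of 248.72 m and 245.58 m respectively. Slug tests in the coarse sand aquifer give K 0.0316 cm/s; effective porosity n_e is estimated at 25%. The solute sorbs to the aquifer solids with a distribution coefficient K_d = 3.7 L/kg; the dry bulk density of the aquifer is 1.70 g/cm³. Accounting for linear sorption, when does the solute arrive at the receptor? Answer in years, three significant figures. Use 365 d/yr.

12.7 years

Hydraulic gradient i = (248.72 − 245.58) / 196 = 3.14 / 196 = 0.01602
K = 0.0316 cm/s × 864 = 27.30 m/d
Specific discharge q = 27.30 × 0.01602 = 0.4374 m/d
v = Ki/n = 27.30·0.01602/0.25 = 1.750 m/d
Retardation R = 1 + ρ_b·K_d/n = 1 + 1.70×3.7/0.25 = 26.16
Contaminant velocity v_c = v/R = 1.750/26.16 = 0.06688 m/d
t = L/v_c = 310/0.06688 = 4635 d
   = 4635/365 = 12.7 yr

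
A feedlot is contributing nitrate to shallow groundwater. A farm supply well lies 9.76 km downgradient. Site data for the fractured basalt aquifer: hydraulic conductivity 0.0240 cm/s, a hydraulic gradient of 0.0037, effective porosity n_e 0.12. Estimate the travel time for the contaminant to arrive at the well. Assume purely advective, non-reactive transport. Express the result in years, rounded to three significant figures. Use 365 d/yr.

K = 0.0240 cm/s × 864 = 20.74 m/d
Darcy flux q = K·i = 20.74 × 0.0037 = 0.07672 m/d
v = Ki/n = 20.74·0.0037/0.12 = 0.6394 m/d
L = 9.76 km = 9760 m
t = L / v = 9760 / 0.6394 = 15270 d
   = 15270 / 365 = 41.8 yr

41.8 years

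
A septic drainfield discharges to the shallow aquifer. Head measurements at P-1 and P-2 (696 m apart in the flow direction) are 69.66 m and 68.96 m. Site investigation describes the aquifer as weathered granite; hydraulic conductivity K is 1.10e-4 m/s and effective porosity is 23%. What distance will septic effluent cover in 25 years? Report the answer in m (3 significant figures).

379 m

Hydraulic gradient i = (69.66 − 68.96) / 696 = 0.70 / 696 = 0.001006
K = 1.10e-4 m/s × 86400 s/d = 9.504 m/d
Specific discharge q = 9.504 × 0.001006 = 0.009559 m/d
v_s = q/n_e = 0.009559/0.23 = 0.04156 m/d
T = 25 yr × 365 = 9125 d
L = v × T = 0.04156 × 9125 = 379.2 m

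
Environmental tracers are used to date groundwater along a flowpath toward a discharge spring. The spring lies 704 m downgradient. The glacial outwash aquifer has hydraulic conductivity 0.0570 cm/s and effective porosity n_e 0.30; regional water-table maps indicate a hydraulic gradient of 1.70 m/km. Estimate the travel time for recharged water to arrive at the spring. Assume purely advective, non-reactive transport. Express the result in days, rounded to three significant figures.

K = 0.0570 cm/s × 864 = 49.25 m/d
Darcy flux q = K·i = 49.25 × 0.0017 = 0.08372 m/d
v_s = q/n_e = 0.08372/0.30 = 0.2791 m/d
t = L / v = 704 / 0.2791 = 2523 d

2520 days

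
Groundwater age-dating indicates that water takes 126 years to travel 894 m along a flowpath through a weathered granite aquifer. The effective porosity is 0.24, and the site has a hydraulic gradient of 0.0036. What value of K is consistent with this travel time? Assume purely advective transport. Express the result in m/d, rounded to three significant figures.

t = 126 years = 45990 d
v = L / t = 894 / 45990 = 0.01944 m/d
K = v · n / i = 0.01944 × 0.24 / 0.0036 = 1.30 m/d

1.30 m/d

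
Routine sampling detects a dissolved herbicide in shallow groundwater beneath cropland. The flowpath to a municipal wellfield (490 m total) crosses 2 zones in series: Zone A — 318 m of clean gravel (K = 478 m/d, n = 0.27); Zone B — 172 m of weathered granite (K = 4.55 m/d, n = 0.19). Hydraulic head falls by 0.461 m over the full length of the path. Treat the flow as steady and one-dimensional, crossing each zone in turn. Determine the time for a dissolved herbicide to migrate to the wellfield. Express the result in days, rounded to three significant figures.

9890 days

Steady 1-D flow in series ⇒ the Darcy flux q is identical in every zone and the zone head losses add (resistances L/K in series).
Σ(L/K) = 318/478 + 172/4.55 = 0.6653 + 37.80 = 38.47 d
q = ΔH / Σ(L/K) = 0.461 / 38.47 = 0.01198 m/d (same in every zone)
Zone A: v = q/n = 0.01198/0.27 = 0.04439 m/d → t_A = 318/0.04439 = 7164 d
Zone B: v = q/n = 0.01198/0.19 = 0.06307 m/d → t_B = 172/0.06307 = 2727 d
Total t = 7164 + 2727 = 9891 d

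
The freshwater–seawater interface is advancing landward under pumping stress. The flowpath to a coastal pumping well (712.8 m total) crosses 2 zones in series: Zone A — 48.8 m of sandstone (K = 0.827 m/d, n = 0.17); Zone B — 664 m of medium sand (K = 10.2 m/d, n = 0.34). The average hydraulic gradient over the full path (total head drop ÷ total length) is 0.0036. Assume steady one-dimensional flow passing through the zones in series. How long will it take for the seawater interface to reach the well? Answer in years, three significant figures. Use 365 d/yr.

For zones in series the flux q is common to all zones; the equivalent conductivity is the harmonic (thickness-weighted) mean, K_eq = L_total / Σ(L_j/K_j).
Σ(L/K) = 48.8/0.827 + 664/10.2 = 59.01 + 65.10 = 124.1 d
K_eq = L_total / Σ(L/K) = 712.8 / 124.1 = 5.743 m/d
q = K_eq · i = 5.743 × 0.0036 = 0.02068 m/d (same in every zone)
Zone A: v = q/n = 0.02068/0.17 = 0.1216 m/d → t_A = 48.8/0.1216 = 401.2 d
Zone B: v = q/n = 0.02068/0.34 = 0.06081 m/d → t_B = 664/0.06081 = 10920 d
Total t = 401.2 + 10920 = 11320 d
   = 11320 / 365 = 31.0 yr

31.0 years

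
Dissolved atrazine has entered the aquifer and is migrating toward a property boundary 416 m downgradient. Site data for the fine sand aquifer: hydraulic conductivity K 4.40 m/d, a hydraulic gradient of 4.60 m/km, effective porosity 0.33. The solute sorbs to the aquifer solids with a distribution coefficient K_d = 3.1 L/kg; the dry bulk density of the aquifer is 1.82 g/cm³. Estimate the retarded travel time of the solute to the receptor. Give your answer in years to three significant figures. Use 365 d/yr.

q = Ki = 4.40 × 0.0046 = 0.02024 m/d
v = Ki/n = 4.40·0.0046/0.33 = 0.06133 m/d
Retardation R = 1 + ρ_b·K_d/n = 1 + 1.82×3.1/0.33 = 18.10
Contaminant velocity v_c = v/R = 0.06133/18.10 = 0.003389 m/d
t = L/v_c = 416/0.003389 = 122700 d
   = 122700/365 = 336 yr

336 years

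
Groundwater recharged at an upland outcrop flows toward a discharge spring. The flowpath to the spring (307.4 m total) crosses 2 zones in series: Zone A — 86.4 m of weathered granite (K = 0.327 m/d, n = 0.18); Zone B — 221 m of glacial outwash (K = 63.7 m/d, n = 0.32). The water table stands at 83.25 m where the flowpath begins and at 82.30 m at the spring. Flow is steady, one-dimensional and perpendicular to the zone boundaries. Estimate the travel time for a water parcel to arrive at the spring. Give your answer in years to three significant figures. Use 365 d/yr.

Total head drop ΔH = 83.25 − 82.30 = 0.95 m
Steady 1-D flow in series ⇒ the Darcy flux q is identical in every zone and the zone head losses add (resistances L/K in series).
Σ(L/K) = 86.4/0.327 + 221/63.7 = 264.2 + 3.469 = 267.7 d
q = ΔH / Σ(L/K) = 0.95 / 267.7 = 0.003549 m/d (same in every zone)
Zone A: v = q/n = 0.003549/0.18 = 0.01972 m/d → t_A = 86.4/0.01972 = 4382 d
Zone B: v = q/n = 0.003549/0.32 = 0.01109 m/d → t_B = 221/0.01109 = 19930 d
Total t = 4382 + 19930 = 24310 d
   = 24310 / 365 = 66.6 yr

66.6 years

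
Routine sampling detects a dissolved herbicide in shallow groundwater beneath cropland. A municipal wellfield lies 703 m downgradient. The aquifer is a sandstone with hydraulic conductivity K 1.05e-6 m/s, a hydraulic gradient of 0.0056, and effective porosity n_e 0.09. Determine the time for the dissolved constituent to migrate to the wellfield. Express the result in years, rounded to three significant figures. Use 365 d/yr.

K = 1.05e-6 m/s × 86400 s/d = 0.09072 m/d
q = Ki = 0.09072 × 0.0056 = 5.080e-4 m/d
Average linear velocity = 5.080e-4 / 0.09 = 0.005645 m/d
t = L / v = 703 / 0.005645 = 124500 d
   = 124500 / 365 = 341 yr

341 years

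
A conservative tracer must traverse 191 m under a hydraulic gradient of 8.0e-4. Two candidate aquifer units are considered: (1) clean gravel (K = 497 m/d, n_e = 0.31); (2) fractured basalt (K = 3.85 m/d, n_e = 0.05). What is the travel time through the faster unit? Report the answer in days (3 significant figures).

Unit 1 (clean gravel): v = 497×8.0e-4/0.31 = 1.283 m/d, t = 191/1.283 = 148.9 d
Unit 2 (fractured basalt): v = 3.85×8.0e-4/0.05 = 0.06160 m/d, t = 191/0.06160 = 3101 d
Faster unit: t = 149 d

149 days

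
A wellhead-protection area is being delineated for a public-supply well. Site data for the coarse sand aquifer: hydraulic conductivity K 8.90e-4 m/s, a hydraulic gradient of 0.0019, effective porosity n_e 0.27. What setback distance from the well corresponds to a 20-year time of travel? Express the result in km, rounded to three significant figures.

3.95 km

K = 8.90e-4 m/s × 86400 s/d = 76.90 m/d
q = Ki = 76.90 × 0.0019 = 0.1461 m/d
v_s = q/n_e = 0.1461/0.27 = 0.5411 m/d
T = 20 yr × 365 = 7300 d
L = v × T = 0.5411 × 7300 = 3950 m
   = 3.95 km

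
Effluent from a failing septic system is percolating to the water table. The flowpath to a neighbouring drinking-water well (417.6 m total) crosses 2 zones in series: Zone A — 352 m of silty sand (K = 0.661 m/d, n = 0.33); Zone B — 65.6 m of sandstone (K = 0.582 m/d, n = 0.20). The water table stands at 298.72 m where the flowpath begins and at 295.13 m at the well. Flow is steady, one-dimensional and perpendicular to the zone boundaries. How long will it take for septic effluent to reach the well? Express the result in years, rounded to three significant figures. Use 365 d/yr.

Total head drop ΔH = 298.72 − 295.13 = 3.59 m
Continuity: the same q passes through each zone, so ΔH = q·Σ(L_j/K_j) — the zones act as resistances in series.
Σ(L/K) = 352/0.661 + 65.6/0.582 = 532.5 + 112.7 = 645.2 d
q = ΔH / Σ(L/K) = 3.59 / 645.2 = 0.005564 m/d (same in every zone)
Zone A: v = q/n = 0.005564/0.33 = 0.01686 m/d → t_A = 352/0.01686 = 20880 d
Zone B: v = q/n = 0.005564/0.20 = 0.02782 m/d → t_B = 65.6/0.02782 = 2358 d
Total t = 20880 + 2358 = 23240 d
   = 23240 / 365 = 63.7 yr

63.7 years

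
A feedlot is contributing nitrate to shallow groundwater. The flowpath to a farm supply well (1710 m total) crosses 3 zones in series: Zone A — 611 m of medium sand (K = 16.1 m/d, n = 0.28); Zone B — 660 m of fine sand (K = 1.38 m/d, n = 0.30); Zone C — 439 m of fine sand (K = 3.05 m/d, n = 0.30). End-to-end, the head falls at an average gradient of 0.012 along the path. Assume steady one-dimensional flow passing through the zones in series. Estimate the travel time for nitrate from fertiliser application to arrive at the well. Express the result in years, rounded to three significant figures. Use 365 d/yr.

44.1 years

For zones in series the flux q is common to all zones; the equivalent conductivity is the harmonic (thickness-weighted) mean, K_eq = L_total / Σ(L_j/K_j).
Σ(L/K) = 611/16.1 + 660/1.38 + 439/3.05 = 37.95 + 478.3 + 143.9 = 660.1 d
K_eq = L_total / Σ(L/K) = 1710 / 660.1 = 2.590 m/d
q = K_eq · i = 2.590 × 0.012 = 0.03108 m/d (same in every zone)
Zone A: v = q/n = 0.03108/0.28 = 0.1110 m/d → t_A = 611/0.1110 = 5504 d
Zone B: v = q/n = 0.03108/0.30 = 0.1036 m/d → t_B = 660/0.1036 = 6370 d
Zone C: v = q/n = 0.03108/0.30 = 0.1036 m/d → t_C = 439/0.1036 = 4237 d
Total t = 5504 + 6370 + 4237 = 16110 d
   = 16110 / 365 = 44.1 yr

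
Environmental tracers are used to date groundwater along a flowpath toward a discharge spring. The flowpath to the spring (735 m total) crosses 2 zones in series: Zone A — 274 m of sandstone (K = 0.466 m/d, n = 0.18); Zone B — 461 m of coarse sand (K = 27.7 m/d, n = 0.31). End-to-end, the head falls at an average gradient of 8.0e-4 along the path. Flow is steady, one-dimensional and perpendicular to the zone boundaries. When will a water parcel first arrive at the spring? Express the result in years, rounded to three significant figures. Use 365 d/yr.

Steady 1-D flow in series ⇒ the Darcy flux q is identical in every zone and the zone head losses add (resistances L/K in series).
Σ(L/K) = 274/0.466 + 461/27.7 = 588.0 + 16.64 = 604.6 d
K_eq = L_total / Σ(L/K) = 735 / 604.6 = 1.216 m/d
q = K_eq · i = 1.216 × 8.0e-4 = 9.725e-4 m/d (same in every zone)
Zone A: v = q/n = 9.725e-4/0.18 = 0.005403 m/d → t_A = 274/0.005403 = 50710 d
Zone B: v = q/n = 9.725e-4/0.31 = 0.003137 m/d → t_B = 461/0.003137 = 147000 d
Total t = 50710 + 147000 = 197700 d
   = 197700 / 365 = 542 yr

542 years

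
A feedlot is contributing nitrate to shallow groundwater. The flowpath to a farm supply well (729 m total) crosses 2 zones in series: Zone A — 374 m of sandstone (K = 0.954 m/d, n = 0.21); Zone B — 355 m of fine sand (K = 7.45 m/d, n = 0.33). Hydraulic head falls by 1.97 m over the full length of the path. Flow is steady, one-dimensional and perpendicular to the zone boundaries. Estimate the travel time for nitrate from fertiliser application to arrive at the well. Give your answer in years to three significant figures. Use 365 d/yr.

Steady 1-D flow in series ⇒ the Darcy flux q is identical in every zone and the zone head losses add (resistances L/K in series).
Σ(L/K) = 374/0.954 + 355/7.45 = 392.0 + 47.65 = 439.7 d
q = ΔH / Σ(L/K) = 1.97 / 439.7 = 0.004480 m/d (same in every zone)
Zone A: v = q/n = 0.004480/0.21 = 0.02134 m/d → t_A = 374/0.02134 = 17530 d
Zone B: v = q/n = 0.004480/0.33 = 0.01358 m/d → t_B = 355/0.01358 = 26150 d
Total t = 17530 + 26150 = 43680 d
   = 43680 / 365 = 120 yr

120 years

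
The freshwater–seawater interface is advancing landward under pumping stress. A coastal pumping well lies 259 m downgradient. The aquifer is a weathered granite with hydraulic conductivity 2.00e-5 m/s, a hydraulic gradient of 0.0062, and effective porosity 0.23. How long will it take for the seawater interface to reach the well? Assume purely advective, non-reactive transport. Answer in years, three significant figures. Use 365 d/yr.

15.2 years

K = 2.00e-5 m/s × 86400 s/d = 1.728 m/d
Specific discharge q = 1.728 × 0.0062 = 0.01071 m/d
Average linear velocity = 0.01071 / 0.23 = 0.04658 m/d
t = L / v = 259 / 0.04658 = 5560 d
   = 5560 / 365 = 15.2 yr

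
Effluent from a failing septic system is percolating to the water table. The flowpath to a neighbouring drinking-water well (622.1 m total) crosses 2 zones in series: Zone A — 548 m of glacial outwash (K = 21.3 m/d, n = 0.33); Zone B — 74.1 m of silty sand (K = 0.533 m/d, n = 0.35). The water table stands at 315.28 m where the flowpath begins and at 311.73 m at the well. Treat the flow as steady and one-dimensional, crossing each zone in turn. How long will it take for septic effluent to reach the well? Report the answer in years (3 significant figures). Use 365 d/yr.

26.3 years

Total head drop ΔH = 315.28 − 311.73 = 3.55 m
Steady 1-D flow in series ⇒ the Darcy flux q is identical in every zone and the zone head losses add (resistances L/K in series).
Σ(L/K) = 548/21.3 + 74.1/0.533 = 25.73 + 139.0 = 164.8 d
q = ΔH / Σ(L/K) = 3.55 / 164.8 = 0.02155 m/d (same in every zone)
Zone A: v = q/n = 0.02155/0.33 = 0.06530 m/d → t_A = 548/0.06530 = 8393 d
Zone B: v = q/n = 0.02155/0.35 = 0.06156 m/d → t_B = 74.1/0.06156 = 1204 d
Total t = 8393 + 1204 = 9596 d
   = 9596 / 365 = 26.3 yr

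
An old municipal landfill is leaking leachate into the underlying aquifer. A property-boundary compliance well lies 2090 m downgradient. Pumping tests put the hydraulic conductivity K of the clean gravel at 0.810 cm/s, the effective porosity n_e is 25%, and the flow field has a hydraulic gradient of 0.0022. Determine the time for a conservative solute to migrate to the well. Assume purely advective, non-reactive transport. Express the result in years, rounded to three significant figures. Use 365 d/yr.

K = 0.810 cm/s × 864 = 699.8 m/d
q = Ki = 699.8 × 0.0022 = 1.540 m/d
v_s = q/n_e = 1.540/0.25 = 6.159 m/d
t = L / v = 2090 / 6.159 = 339.4 d
   = 339.4 / 365 = 0.930 yr

0.930 years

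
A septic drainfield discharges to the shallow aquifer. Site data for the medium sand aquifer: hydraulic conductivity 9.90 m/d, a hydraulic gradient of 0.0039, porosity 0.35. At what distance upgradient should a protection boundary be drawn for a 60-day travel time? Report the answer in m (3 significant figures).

Specific discharge q = 9.90 × 0.0039 = 0.03861 m/d
v = Ki/n = 9.90·0.0039/0.35 = 0.1103 m/d
L = v × T = 0.1103 × 60 = 6.619 m

6.62 m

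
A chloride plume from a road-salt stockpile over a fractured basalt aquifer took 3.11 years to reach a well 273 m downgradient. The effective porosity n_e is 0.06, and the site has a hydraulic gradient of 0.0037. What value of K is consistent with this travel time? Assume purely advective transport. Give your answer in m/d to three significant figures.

t = 3.11 years = 1135 d
v = L / t = 273 / 1135 = 0.2405 m/d
K = v · n / i = 0.2405 × 0.06 / 0.0037 = 3.90 m/d

3.90 m/d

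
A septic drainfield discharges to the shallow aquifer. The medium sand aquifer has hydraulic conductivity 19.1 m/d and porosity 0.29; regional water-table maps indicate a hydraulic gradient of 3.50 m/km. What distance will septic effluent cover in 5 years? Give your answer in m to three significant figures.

Specific discharge q = 19.1 × 0.0035 = 0.06685 m/d
v_s = q/n_e = 0.06685/0.29 = 0.2305 m/d
T = 5 yr × 365 = 1825 d
L = v × T = 0.2305 × 1825 = 420.7 m

421 m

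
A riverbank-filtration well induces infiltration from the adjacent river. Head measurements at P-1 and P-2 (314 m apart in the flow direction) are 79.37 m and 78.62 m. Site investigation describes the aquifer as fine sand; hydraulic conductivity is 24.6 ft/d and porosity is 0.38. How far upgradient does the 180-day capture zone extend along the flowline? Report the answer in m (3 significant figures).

8.48 m

Hydraulic gradient i = (79.37 − 78.62) / 314 = 0.75 / 314 = 0.002389
K = 24.6 ft/d × 0.3048 = 7.498 m/d
Specific discharge q = 7.498 × 0.002389 = 0.01791 m/d
v_s = q/n_e = 0.01791/0.38 = 0.04713 m/d
L = v × T = 0.04713 × 180 = 8.483 m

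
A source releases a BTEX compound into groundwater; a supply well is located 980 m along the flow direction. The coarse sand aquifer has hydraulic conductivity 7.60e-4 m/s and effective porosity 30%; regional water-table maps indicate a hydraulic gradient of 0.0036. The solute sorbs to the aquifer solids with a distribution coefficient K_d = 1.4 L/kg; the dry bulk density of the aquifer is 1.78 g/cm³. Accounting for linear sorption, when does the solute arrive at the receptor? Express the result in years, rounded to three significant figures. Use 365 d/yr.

K = 7.60e-4 m/s × 86400 s/d = 65.66 m/d
q = Ki = 65.66 × 0.0036 = 0.2364 m/d
v = Ki/n = 65.66·0.0036/0.30 = 0.7880 m/d
Retardation R = 1 + ρ_b·K_d/n = 1 + 1.78×1.4/0.30 = 9.307
Contaminant velocity v_c = v/R = 0.7880/9.307 = 0.08467 m/d
t = L/v_c = 980/0.08467 = 11570 d
   = 11570/365 = 31.7 yr

31.7 years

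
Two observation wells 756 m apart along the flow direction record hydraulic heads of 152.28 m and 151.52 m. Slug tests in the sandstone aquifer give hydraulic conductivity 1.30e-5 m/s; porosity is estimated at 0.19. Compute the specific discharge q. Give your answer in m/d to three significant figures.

Hydraulic gradient i = (152.28 − 151.52) / 756 = 0.76 / 756 = 0.001005
K = 1.30e-5 m/s × 86400 s/d = 1.123 m/d
Darcy flux q = K·i = 1.123 × 0.001005 = 0.001129 m/d

0.00113 m/d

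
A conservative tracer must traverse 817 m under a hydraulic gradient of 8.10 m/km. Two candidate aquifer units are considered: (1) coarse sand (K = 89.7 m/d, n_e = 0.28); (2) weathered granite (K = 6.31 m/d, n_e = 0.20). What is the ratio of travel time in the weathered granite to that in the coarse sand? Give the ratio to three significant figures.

Unit 1 (coarse sand): v = 89.7×0.0081/0.28 = 2.595 m/d, t = 817/2.595 = 314.8 d
Unit 2 (weathered granite): v = 6.31×0.0081/0.20 = 0.2556 m/d, t = 817/0.2556 = 3197 d
t(weathered granite) / t(coarse sand) = 3197/314.8 = 10.2

10.2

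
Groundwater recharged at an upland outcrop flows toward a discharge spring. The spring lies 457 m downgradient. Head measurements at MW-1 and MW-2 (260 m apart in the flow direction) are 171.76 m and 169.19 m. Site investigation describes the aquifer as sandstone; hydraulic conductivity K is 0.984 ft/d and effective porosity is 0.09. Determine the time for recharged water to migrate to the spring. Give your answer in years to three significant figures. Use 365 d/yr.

38.0 years

Hydraulic gradient i = (171.76 − 169.19) / 260 = 2.57 / 260 = 0.009885
K = 0.984 ft/d × 0.3048 = 0.2999 m/d
Darcy flux q = K·i = 0.2999 × 0.009885 = 0.002965 m/d
Seepage velocity v = q / n = 0.002965 / 0.09 = 0.03294 m/d
t = L / v = 457 / 0.03294 = 13870 d
   = 13870 / 365 = 38.0 yr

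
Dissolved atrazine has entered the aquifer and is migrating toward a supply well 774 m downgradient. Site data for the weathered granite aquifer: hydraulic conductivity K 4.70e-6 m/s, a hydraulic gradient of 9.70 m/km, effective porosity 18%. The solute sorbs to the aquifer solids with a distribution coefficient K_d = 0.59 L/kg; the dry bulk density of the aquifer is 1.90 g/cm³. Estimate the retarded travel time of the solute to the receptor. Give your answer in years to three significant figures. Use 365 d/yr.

K = 4.70e-6 m/s × 86400 s/d = 0.4061 m/d
Specific discharge q = 0.4061 × 0.0097 = 0.003939 m/d
Average linear velocity = 0.003939 / 0.18 = 0.02188 m/d
Retardation R = 1 + ρ_b·K_d/n = 1 + 1.90×0.59/0.18 = 7.228
Contaminant velocity v_c = v/R = 0.02188/7.228 = 0.003028 m/d
t = L/v_c = 774/0.003028 = 255600 d
   = 255600/365 = 700 yr

700 years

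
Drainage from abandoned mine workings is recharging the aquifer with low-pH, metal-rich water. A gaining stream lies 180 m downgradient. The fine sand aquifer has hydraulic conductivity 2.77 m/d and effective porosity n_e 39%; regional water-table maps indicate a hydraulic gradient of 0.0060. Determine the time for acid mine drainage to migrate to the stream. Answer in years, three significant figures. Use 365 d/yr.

11.6 years

q = Ki = 2.77 × 0.0060 = 0.01662 m/d
v_s = q/n_e = 0.01662/0.39 = 0.04262 m/d
t = L / v = 180 / 0.04262 = 4224 d
   = 4224 / 365 = 11.6 yr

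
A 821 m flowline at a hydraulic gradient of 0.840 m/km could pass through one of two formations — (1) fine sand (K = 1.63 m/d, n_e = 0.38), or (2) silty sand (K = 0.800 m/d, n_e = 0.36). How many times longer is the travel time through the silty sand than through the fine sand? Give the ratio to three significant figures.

1.93

Unit 1 (fine sand): v = 1.63×8.4e-4/0.38 = 0.003603 m/d, t = 821/0.003603 = 227900 d
Unit 2 (silty sand): v = 0.800×8.4e-4/0.36 = 0.001867 m/d, t = 821/0.001867 = 439800 d
t(silty sand) / t(fine sand) = 439800/227900 = 1.93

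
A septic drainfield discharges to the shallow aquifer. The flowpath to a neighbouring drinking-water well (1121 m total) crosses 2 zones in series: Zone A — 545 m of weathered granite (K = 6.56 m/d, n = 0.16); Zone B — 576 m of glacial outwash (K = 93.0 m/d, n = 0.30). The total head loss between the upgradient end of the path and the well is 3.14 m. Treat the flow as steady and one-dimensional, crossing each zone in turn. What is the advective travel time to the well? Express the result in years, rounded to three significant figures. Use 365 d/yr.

20.3 years

Steady 1-D flow in series ⇒ the Darcy flux q is identical in every zone and the zone head losses add (resistances L/K in series).
Σ(L/K) = 545/6.56 + 576/93.0 = 83.08 + 6.194 = 89.27 d
q = ΔH / Σ(L/K) = 3.14 / 89.27 = 0.03517 m/d (same in every zone)
Zone A: v = q/n = 0.03517/0.16 = 0.2198 m/d → t_A = 545/0.2198 = 2479 d
Zone B: v = q/n = 0.03517/0.30 = 0.1172 m/d → t_B = 576/0.1172 = 4913 d
Total t = 2479 + 4913 = 7392 d
   = 7392 / 365 = 20.3 yr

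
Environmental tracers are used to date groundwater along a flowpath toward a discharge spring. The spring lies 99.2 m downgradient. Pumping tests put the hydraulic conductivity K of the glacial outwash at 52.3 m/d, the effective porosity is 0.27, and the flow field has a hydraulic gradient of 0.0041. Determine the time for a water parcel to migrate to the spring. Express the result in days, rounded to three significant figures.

q = Ki = 52.3 × 0.0041 = 0.2144 m/d
Seepage velocity v = q / n = 0.2144 / 0.27 = 0.7942 m/d
t = L / v = 99.2 / 0.7942 = 124.9 d

125 days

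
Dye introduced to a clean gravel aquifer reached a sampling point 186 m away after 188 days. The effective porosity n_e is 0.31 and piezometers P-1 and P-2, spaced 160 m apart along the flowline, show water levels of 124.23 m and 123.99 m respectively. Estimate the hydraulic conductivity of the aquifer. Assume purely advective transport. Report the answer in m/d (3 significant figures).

Hydraulic gradient i = (124.23 − 123.99) / 160 = 0.24 / 160 = 0.001500
v = L / t = 186 / 188 = 0.9894 m/d
K = v · n / i = 0.9894 × 0.31 / 0.001500 = 204 m/d

204 m/d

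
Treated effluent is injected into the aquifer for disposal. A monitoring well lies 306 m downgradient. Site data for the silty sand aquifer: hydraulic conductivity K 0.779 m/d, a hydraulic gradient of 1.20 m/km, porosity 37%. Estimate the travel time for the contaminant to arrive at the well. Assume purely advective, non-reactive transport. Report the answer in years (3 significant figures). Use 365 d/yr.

q = Ki = 0.779 × 0.0012 = 9.348e-4 m/d
Average linear velocity = 9.348e-4 / 0.37 = 0.002526 m/d
t = L / v = 306 / 0.002526 = 121100 d
   = 121100 / 365 = 332 yr

332 years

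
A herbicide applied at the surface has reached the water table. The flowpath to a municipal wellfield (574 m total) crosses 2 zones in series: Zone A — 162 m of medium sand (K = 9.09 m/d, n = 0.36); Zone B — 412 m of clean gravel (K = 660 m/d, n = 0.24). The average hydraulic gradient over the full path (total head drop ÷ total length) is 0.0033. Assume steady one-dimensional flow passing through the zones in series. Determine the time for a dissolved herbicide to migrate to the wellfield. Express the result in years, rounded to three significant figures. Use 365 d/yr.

4.19 years

For zones in series the flux q is common to all zones; the equivalent conductivity is the harmonic (thickness-weighted) mean, K_eq = L_total / Σ(L_j/K_j).
Σ(L/K) = 162/9.09 + 412/660 = 17.82 + 0.6242 = 18.45 d
K_eq = L_total / Σ(L/K) = 574 / 18.45 = 31.12 m/d
q = K_eq · i = 31.12 × 0.0033 = 0.1027 m/d (same in every zone)
Zone A: v = q/n = 0.1027/0.36 = 0.2852 m/d → t_A = 162/0.2852 = 567.9 d
Zone B: v = q/n = 0.1027/0.24 = 0.4279 m/d → t_B = 412/0.4279 = 962.9 d
Total t = 567.9 + 962.9 = 1531 d
   = 1531 / 365 = 4.19 yr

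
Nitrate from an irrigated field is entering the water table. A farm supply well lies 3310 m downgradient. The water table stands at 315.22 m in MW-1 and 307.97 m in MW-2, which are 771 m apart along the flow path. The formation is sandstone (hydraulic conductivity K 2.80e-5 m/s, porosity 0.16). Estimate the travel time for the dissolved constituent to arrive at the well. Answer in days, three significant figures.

23300 days

Hydraulic gradient i = (315.22 − 307.97) / 771 = 7.25 / 771 = 0.009403
K = 2.80e-5 m/s × 86400 s/d = 2.419 m/d
Darcy flux q = K·i = 2.419 × 0.009403 = 0.02275 m/d
Seepage velocity v = q / n = 0.02275 / 0.16 = 0.1422 m/d
t = L / v = 3310 / 0.1422 = 23280 d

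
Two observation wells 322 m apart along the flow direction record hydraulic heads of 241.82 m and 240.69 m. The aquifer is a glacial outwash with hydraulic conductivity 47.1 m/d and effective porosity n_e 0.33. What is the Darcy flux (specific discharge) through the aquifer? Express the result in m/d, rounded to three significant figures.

Hydraulic gradient i = (241.82 − 240.69) / 322 = 1.13 / 322 = 0.003509
q = Ki = 47.1 × 0.003509 = 0.1653 m/d

0.165 m/d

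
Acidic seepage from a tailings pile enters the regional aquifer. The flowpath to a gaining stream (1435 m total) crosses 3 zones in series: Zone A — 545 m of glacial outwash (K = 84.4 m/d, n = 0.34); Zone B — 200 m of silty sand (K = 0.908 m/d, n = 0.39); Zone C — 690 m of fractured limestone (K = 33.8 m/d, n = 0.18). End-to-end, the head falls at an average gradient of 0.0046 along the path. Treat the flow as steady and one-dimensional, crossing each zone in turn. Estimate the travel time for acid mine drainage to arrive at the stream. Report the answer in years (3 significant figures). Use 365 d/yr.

For zones in series the flux q is common to all zones; the equivalent conductivity is the harmonic (thickness-weighted) mean, K_eq = L_total / Σ(L_j/K_j).
Σ(L/K) = 545/84.4 + 200/0.908 + 690/33.8 = 6.457 + 220.3 + 20.41 = 247.1 d
K_eq = L_total / Σ(L/K) = 1435 / 247.1 = 5.807 m/d
q = K_eq · i = 5.807 × 0.0046 = 0.02671 m/d (same in every zone)
Zone A: v = q/n = 0.02671/0.34 = 0.07856 m/d → t_A = 545/0.07856 = 6937 d
Zone B: v = q/n = 0.02671/0.39 = 0.06849 m/d → t_B = 200/0.06849 = 2920 d
Zone C: v = q/n = 0.02671/0.18 = 0.1484 m/d → t_C = 690/0.1484 = 4650 d
Total t = 6937 + 2920 + 4650 = 14510 d
   = 14510 / 365 = 39.7 yr

39.7 years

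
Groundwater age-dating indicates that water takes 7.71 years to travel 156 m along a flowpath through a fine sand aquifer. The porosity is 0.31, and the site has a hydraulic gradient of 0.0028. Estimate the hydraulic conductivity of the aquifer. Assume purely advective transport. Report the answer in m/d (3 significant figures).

6.14 m/d

t = 7.71 years = 2814 d
v = L / t = 156 / 2814 = 0.05543 m/d
K = v · n / i = 0.05543 × 0.31 / 0.0028 = 6.14 m/d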